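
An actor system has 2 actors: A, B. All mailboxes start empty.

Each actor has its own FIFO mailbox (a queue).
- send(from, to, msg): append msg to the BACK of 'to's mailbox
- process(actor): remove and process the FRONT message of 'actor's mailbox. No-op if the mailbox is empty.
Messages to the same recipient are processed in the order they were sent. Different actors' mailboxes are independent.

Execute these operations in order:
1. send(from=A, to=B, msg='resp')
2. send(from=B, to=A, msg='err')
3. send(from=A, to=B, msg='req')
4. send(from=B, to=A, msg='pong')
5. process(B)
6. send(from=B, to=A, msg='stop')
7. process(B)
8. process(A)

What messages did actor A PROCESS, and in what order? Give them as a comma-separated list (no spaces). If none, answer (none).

After 1 (send(from=A, to=B, msg='resp')): A:[] B:[resp]
After 2 (send(from=B, to=A, msg='err')): A:[err] B:[resp]
After 3 (send(from=A, to=B, msg='req')): A:[err] B:[resp,req]
After 4 (send(from=B, to=A, msg='pong')): A:[err,pong] B:[resp,req]
After 5 (process(B)): A:[err,pong] B:[req]
After 6 (send(from=B, to=A, msg='stop')): A:[err,pong,stop] B:[req]
After 7 (process(B)): A:[err,pong,stop] B:[]
After 8 (process(A)): A:[pong,stop] B:[]

Answer: err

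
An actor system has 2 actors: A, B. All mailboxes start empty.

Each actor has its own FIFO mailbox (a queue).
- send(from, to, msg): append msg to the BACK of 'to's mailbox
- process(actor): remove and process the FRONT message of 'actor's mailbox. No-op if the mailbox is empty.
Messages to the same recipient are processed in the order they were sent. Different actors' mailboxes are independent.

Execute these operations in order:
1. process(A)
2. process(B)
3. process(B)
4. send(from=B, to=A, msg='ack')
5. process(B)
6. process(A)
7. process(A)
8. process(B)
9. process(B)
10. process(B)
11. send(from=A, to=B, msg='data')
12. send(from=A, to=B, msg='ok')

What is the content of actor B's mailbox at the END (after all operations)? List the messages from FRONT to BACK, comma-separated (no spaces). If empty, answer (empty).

After 1 (process(A)): A:[] B:[]
After 2 (process(B)): A:[] B:[]
After 3 (process(B)): A:[] B:[]
After 4 (send(from=B, to=A, msg='ack')): A:[ack] B:[]
After 5 (process(B)): A:[ack] B:[]
After 6 (process(A)): A:[] B:[]
After 7 (process(A)): A:[] B:[]
After 8 (process(B)): A:[] B:[]
After 9 (process(B)): A:[] B:[]
After 10 (process(B)): A:[] B:[]
After 11 (send(from=A, to=B, msg='data')): A:[] B:[data]
After 12 (send(from=A, to=B, msg='ok')): A:[] B:[data,ok]

Answer: data,ok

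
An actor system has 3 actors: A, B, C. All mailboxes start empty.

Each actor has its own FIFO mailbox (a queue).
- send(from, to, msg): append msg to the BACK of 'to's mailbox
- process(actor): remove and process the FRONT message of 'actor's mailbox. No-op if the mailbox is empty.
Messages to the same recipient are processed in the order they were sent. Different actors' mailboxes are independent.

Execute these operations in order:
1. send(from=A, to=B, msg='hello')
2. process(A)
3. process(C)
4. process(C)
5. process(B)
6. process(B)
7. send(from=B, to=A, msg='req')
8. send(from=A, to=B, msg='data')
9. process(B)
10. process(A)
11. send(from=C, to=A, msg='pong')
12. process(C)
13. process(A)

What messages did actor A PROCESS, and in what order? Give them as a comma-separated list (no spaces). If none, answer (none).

After 1 (send(from=A, to=B, msg='hello')): A:[] B:[hello] C:[]
After 2 (process(A)): A:[] B:[hello] C:[]
After 3 (process(C)): A:[] B:[hello] C:[]
After 4 (process(C)): A:[] B:[hello] C:[]
After 5 (process(B)): A:[] B:[] C:[]
After 6 (process(B)): A:[] B:[] C:[]
After 7 (send(from=B, to=A, msg='req')): A:[req] B:[] C:[]
After 8 (send(from=A, to=B, msg='data')): A:[req] B:[data] C:[]
After 9 (process(B)): A:[req] B:[] C:[]
After 10 (process(A)): A:[] B:[] C:[]
After 11 (send(from=C, to=A, msg='pong')): A:[pong] B:[] C:[]
After 12 (process(C)): A:[pong] B:[] C:[]
After 13 (process(A)): A:[] B:[] C:[]

Answer: req,pong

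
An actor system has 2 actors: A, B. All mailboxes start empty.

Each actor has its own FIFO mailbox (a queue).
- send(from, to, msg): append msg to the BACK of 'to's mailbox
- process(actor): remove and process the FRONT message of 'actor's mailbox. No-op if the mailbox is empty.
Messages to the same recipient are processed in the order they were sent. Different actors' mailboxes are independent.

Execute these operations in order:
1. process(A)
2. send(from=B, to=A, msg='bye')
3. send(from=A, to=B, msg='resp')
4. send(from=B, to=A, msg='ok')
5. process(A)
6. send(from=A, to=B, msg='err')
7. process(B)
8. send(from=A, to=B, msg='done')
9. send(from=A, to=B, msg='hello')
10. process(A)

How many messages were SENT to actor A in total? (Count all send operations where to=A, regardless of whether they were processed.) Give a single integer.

Answer: 2

Derivation:
After 1 (process(A)): A:[] B:[]
After 2 (send(from=B, to=A, msg='bye')): A:[bye] B:[]
After 3 (send(from=A, to=B, msg='resp')): A:[bye] B:[resp]
After 4 (send(from=B, to=A, msg='ok')): A:[bye,ok] B:[resp]
After 5 (process(A)): A:[ok] B:[resp]
After 6 (send(from=A, to=B, msg='err')): A:[ok] B:[resp,err]
After 7 (process(B)): A:[ok] B:[err]
After 8 (send(from=A, to=B, msg='done')): A:[ok] B:[err,done]
After 9 (send(from=A, to=B, msg='hello')): A:[ok] B:[err,done,hello]
After 10 (process(A)): A:[] B:[err,done,hello]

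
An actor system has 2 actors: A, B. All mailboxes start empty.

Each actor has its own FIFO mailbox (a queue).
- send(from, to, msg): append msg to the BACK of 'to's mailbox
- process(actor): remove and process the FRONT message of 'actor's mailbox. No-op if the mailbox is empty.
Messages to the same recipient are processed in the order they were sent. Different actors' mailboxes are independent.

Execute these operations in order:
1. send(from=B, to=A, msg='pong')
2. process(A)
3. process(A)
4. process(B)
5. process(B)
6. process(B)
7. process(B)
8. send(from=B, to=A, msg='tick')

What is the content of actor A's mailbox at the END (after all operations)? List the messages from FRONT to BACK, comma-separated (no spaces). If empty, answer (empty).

Answer: tick

Derivation:
After 1 (send(from=B, to=A, msg='pong')): A:[pong] B:[]
After 2 (process(A)): A:[] B:[]
After 3 (process(A)): A:[] B:[]
After 4 (process(B)): A:[] B:[]
After 5 (process(B)): A:[] B:[]
After 6 (process(B)): A:[] B:[]
After 7 (process(B)): A:[] B:[]
After 8 (send(from=B, to=A, msg='tick')): A:[tick] B:[]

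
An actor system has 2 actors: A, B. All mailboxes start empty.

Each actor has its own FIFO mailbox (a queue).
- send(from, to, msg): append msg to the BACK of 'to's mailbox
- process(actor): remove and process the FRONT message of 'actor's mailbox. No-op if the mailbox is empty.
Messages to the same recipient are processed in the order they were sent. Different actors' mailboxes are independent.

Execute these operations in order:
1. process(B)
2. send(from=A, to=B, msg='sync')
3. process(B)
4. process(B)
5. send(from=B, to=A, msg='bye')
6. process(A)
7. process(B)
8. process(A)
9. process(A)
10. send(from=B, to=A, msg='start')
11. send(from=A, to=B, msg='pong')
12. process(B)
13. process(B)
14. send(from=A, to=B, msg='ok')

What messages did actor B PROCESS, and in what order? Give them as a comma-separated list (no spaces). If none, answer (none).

After 1 (process(B)): A:[] B:[]
After 2 (send(from=A, to=B, msg='sync')): A:[] B:[sync]
After 3 (process(B)): A:[] B:[]
After 4 (process(B)): A:[] B:[]
After 5 (send(from=B, to=A, msg='bye')): A:[bye] B:[]
After 6 (process(A)): A:[] B:[]
After 7 (process(B)): A:[] B:[]
After 8 (process(A)): A:[] B:[]
After 9 (process(A)): A:[] B:[]
After 10 (send(from=B, to=A, msg='start')): A:[start] B:[]
After 11 (send(from=A, to=B, msg='pong')): A:[start] B:[pong]
After 12 (process(B)): A:[start] B:[]
After 13 (process(B)): A:[start] B:[]
After 14 (send(from=A, to=B, msg='ok')): A:[start] B:[ok]

Answer: sync,pong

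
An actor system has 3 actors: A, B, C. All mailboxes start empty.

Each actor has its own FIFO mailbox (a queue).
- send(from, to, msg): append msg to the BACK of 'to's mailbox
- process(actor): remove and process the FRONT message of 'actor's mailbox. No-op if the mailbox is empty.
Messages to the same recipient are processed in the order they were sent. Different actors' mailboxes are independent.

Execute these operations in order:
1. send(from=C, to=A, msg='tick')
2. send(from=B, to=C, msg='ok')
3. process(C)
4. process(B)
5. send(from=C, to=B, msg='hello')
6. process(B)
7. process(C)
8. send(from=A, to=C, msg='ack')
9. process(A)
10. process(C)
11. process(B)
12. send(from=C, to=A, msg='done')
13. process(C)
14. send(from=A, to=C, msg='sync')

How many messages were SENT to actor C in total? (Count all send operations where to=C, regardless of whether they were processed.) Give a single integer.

After 1 (send(from=C, to=A, msg='tick')): A:[tick] B:[] C:[]
After 2 (send(from=B, to=C, msg='ok')): A:[tick] B:[] C:[ok]
After 3 (process(C)): A:[tick] B:[] C:[]
After 4 (process(B)): A:[tick] B:[] C:[]
After 5 (send(from=C, to=B, msg='hello')): A:[tick] B:[hello] C:[]
After 6 (process(B)): A:[tick] B:[] C:[]
After 7 (process(C)): A:[tick] B:[] C:[]
After 8 (send(from=A, to=C, msg='ack')): A:[tick] B:[] C:[ack]
After 9 (process(A)): A:[] B:[] C:[ack]
After 10 (process(C)): A:[] B:[] C:[]
After 11 (process(B)): A:[] B:[] C:[]
After 12 (send(from=C, to=A, msg='done')): A:[done] B:[] C:[]
After 13 (process(C)): A:[done] B:[] C:[]
After 14 (send(from=A, to=C, msg='sync')): A:[done] B:[] C:[sync]

Answer: 3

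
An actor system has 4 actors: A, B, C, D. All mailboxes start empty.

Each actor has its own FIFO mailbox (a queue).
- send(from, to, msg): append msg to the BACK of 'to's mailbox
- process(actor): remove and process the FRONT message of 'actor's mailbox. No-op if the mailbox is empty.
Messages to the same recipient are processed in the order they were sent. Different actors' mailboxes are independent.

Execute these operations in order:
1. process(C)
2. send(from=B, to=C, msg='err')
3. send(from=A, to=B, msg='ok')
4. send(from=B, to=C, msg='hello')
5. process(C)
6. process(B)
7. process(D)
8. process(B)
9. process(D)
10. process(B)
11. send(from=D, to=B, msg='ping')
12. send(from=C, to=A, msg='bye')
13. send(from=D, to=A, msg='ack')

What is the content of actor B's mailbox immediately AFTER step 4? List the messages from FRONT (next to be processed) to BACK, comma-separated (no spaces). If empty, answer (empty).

After 1 (process(C)): A:[] B:[] C:[] D:[]
After 2 (send(from=B, to=C, msg='err')): A:[] B:[] C:[err] D:[]
After 3 (send(from=A, to=B, msg='ok')): A:[] B:[ok] C:[err] D:[]
After 4 (send(from=B, to=C, msg='hello')): A:[] B:[ok] C:[err,hello] D:[]

ok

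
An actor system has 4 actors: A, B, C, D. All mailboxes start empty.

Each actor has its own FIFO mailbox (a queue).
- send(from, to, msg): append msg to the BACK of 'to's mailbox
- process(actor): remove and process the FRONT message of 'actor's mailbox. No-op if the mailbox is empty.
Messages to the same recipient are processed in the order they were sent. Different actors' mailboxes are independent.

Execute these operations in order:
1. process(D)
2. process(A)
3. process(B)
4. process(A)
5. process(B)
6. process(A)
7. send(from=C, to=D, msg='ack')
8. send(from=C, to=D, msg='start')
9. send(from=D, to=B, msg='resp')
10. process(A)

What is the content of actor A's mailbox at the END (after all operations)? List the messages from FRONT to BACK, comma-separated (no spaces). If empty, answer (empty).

After 1 (process(D)): A:[] B:[] C:[] D:[]
After 2 (process(A)): A:[] B:[] C:[] D:[]
After 3 (process(B)): A:[] B:[] C:[] D:[]
After 4 (process(A)): A:[] B:[] C:[] D:[]
After 5 (process(B)): A:[] B:[] C:[] D:[]
After 6 (process(A)): A:[] B:[] C:[] D:[]
After 7 (send(from=C, to=D, msg='ack')): A:[] B:[] C:[] D:[ack]
After 8 (send(from=C, to=D, msg='start')): A:[] B:[] C:[] D:[ack,start]
After 9 (send(from=D, to=B, msg='resp')): A:[] B:[resp] C:[] D:[ack,start]
After 10 (process(A)): A:[] B:[resp] C:[] D:[ack,start]

Answer: (empty)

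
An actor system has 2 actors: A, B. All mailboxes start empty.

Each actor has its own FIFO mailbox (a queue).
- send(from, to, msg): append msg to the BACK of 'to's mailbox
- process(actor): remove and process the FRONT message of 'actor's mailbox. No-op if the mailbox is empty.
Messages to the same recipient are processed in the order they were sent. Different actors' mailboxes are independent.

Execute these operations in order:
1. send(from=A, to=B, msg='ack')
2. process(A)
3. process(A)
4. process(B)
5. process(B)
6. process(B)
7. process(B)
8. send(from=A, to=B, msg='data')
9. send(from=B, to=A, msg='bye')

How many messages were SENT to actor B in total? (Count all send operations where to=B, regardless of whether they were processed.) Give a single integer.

After 1 (send(from=A, to=B, msg='ack')): A:[] B:[ack]
After 2 (process(A)): A:[] B:[ack]
After 3 (process(A)): A:[] B:[ack]
After 4 (process(B)): A:[] B:[]
After 5 (process(B)): A:[] B:[]
After 6 (process(B)): A:[] B:[]
After 7 (process(B)): A:[] B:[]
After 8 (send(from=A, to=B, msg='data')): A:[] B:[data]
After 9 (send(from=B, to=A, msg='bye')): A:[bye] B:[data]

Answer: 2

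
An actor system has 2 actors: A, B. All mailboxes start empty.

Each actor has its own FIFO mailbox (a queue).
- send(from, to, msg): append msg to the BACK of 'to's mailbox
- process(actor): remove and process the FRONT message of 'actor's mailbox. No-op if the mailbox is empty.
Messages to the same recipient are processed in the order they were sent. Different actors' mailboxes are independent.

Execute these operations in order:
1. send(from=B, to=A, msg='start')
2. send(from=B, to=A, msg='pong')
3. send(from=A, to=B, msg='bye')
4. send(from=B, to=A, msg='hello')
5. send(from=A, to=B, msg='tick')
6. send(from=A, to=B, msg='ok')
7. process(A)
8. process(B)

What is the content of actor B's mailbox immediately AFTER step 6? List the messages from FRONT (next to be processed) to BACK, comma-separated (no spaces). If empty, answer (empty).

After 1 (send(from=B, to=A, msg='start')): A:[start] B:[]
After 2 (send(from=B, to=A, msg='pong')): A:[start,pong] B:[]
After 3 (send(from=A, to=B, msg='bye')): A:[start,pong] B:[bye]
After 4 (send(from=B, to=A, msg='hello')): A:[start,pong,hello] B:[bye]
After 5 (send(from=A, to=B, msg='tick')): A:[start,pong,hello] B:[bye,tick]
After 6 (send(from=A, to=B, msg='ok')): A:[start,pong,hello] B:[bye,tick,ok]

bye,tick,ok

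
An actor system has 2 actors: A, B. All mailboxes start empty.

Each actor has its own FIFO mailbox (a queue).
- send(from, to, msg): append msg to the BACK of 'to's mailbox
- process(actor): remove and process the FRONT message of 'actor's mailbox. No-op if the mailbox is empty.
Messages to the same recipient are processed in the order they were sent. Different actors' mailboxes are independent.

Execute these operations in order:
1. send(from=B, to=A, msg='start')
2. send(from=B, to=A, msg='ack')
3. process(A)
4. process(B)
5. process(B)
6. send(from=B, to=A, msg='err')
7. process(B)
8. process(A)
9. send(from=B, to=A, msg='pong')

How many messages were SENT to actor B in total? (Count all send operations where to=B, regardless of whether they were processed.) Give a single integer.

Answer: 0

Derivation:
After 1 (send(from=B, to=A, msg='start')): A:[start] B:[]
After 2 (send(from=B, to=A, msg='ack')): A:[start,ack] B:[]
After 3 (process(A)): A:[ack] B:[]
After 4 (process(B)): A:[ack] B:[]
After 5 (process(B)): A:[ack] B:[]
After 6 (send(from=B, to=A, msg='err')): A:[ack,err] B:[]
After 7 (process(B)): A:[ack,err] B:[]
After 8 (process(A)): A:[err] B:[]
After 9 (send(from=B, to=A, msg='pong')): A:[err,pong] B:[]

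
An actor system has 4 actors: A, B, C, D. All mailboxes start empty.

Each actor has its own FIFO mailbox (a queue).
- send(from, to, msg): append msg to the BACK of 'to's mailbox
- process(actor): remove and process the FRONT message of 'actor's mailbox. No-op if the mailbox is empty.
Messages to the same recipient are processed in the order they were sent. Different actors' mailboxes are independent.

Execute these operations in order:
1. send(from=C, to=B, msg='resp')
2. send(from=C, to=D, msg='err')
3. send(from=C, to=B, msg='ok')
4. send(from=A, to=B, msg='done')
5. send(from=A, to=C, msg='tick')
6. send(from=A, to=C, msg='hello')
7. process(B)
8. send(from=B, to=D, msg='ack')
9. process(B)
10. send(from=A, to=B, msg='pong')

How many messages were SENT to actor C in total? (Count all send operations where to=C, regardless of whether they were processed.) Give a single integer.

After 1 (send(from=C, to=B, msg='resp')): A:[] B:[resp] C:[] D:[]
After 2 (send(from=C, to=D, msg='err')): A:[] B:[resp] C:[] D:[err]
After 3 (send(from=C, to=B, msg='ok')): A:[] B:[resp,ok] C:[] D:[err]
After 4 (send(from=A, to=B, msg='done')): A:[] B:[resp,ok,done] C:[] D:[err]
After 5 (send(from=A, to=C, msg='tick')): A:[] B:[resp,ok,done] C:[tick] D:[err]
After 6 (send(from=A, to=C, msg='hello')): A:[] B:[resp,ok,done] C:[tick,hello] D:[err]
After 7 (process(B)): A:[] B:[ok,done] C:[tick,hello] D:[err]
After 8 (send(from=B, to=D, msg='ack')): A:[] B:[ok,done] C:[tick,hello] D:[err,ack]
After 9 (process(B)): A:[] B:[done] C:[tick,hello] D:[err,ack]
After 10 (send(from=A, to=B, msg='pong')): A:[] B:[done,pong] C:[tick,hello] D:[err,ack]

Answer: 2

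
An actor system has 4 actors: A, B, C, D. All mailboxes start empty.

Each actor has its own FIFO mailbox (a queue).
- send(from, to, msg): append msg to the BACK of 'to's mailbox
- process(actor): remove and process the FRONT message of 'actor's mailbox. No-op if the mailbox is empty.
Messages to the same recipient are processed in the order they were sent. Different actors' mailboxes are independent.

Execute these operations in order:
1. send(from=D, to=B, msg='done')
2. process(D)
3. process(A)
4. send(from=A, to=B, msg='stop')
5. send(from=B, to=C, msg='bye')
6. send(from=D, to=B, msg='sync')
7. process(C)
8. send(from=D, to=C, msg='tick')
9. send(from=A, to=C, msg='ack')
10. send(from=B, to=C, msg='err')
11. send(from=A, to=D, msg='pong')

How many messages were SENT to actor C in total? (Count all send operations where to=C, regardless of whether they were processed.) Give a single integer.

Answer: 4

Derivation:
After 1 (send(from=D, to=B, msg='done')): A:[] B:[done] C:[] D:[]
After 2 (process(D)): A:[] B:[done] C:[] D:[]
After 3 (process(A)): A:[] B:[done] C:[] D:[]
After 4 (send(from=A, to=B, msg='stop')): A:[] B:[done,stop] C:[] D:[]
After 5 (send(from=B, to=C, msg='bye')): A:[] B:[done,stop] C:[bye] D:[]
After 6 (send(from=D, to=B, msg='sync')): A:[] B:[done,stop,sync] C:[bye] D:[]
After 7 (process(C)): A:[] B:[done,stop,sync] C:[] D:[]
After 8 (send(from=D, to=C, msg='tick')): A:[] B:[done,stop,sync] C:[tick] D:[]
After 9 (send(from=A, to=C, msg='ack')): A:[] B:[done,stop,sync] C:[tick,ack] D:[]
After 10 (send(from=B, to=C, msg='err')): A:[] B:[done,stop,sync] C:[tick,ack,err] D:[]
After 11 (send(from=A, to=D, msg='pong')): A:[] B:[done,stop,sync] C:[tick,ack,err] D:[pong]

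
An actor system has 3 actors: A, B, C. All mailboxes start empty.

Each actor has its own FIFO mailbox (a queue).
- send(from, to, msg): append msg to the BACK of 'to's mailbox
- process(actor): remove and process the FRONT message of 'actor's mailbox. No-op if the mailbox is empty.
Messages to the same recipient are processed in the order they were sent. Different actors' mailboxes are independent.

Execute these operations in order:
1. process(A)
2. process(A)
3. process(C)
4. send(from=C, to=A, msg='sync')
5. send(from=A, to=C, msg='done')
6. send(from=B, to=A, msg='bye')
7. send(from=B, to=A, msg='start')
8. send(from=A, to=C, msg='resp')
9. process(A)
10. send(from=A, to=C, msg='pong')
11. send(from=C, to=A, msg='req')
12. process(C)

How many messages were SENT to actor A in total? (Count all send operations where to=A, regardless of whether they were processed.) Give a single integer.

After 1 (process(A)): A:[] B:[] C:[]
After 2 (process(A)): A:[] B:[] C:[]
After 3 (process(C)): A:[] B:[] C:[]
After 4 (send(from=C, to=A, msg='sync')): A:[sync] B:[] C:[]
After 5 (send(from=A, to=C, msg='done')): A:[sync] B:[] C:[done]
After 6 (send(from=B, to=A, msg='bye')): A:[sync,bye] B:[] C:[done]
After 7 (send(from=B, to=A, msg='start')): A:[sync,bye,start] B:[] C:[done]
After 8 (send(from=A, to=C, msg='resp')): A:[sync,bye,start] B:[] C:[done,resp]
After 9 (process(A)): A:[bye,start] B:[] C:[done,resp]
After 10 (send(from=A, to=C, msg='pong')): A:[bye,start] B:[] C:[done,resp,pong]
After 11 (send(from=C, to=A, msg='req')): A:[bye,start,req] B:[] C:[done,resp,pong]
After 12 (process(C)): A:[bye,start,req] B:[] C:[resp,pong]

Answer: 4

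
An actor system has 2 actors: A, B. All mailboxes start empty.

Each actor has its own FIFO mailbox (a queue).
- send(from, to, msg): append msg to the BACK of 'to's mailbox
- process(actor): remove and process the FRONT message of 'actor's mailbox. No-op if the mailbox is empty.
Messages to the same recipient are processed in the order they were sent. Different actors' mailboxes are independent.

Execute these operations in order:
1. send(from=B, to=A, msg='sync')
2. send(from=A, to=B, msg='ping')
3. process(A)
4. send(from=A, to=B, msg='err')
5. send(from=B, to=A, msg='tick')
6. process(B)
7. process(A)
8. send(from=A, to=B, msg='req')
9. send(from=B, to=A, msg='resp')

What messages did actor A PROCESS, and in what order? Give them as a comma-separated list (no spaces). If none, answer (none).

After 1 (send(from=B, to=A, msg='sync')): A:[sync] B:[]
After 2 (send(from=A, to=B, msg='ping')): A:[sync] B:[ping]
After 3 (process(A)): A:[] B:[ping]
After 4 (send(from=A, to=B, msg='err')): A:[] B:[ping,err]
After 5 (send(from=B, to=A, msg='tick')): A:[tick] B:[ping,err]
After 6 (process(B)): A:[tick] B:[err]
After 7 (process(A)): A:[] B:[err]
After 8 (send(from=A, to=B, msg='req')): A:[] B:[err,req]
After 9 (send(from=B, to=A, msg='resp')): A:[resp] B:[err,req]

Answer: sync,tick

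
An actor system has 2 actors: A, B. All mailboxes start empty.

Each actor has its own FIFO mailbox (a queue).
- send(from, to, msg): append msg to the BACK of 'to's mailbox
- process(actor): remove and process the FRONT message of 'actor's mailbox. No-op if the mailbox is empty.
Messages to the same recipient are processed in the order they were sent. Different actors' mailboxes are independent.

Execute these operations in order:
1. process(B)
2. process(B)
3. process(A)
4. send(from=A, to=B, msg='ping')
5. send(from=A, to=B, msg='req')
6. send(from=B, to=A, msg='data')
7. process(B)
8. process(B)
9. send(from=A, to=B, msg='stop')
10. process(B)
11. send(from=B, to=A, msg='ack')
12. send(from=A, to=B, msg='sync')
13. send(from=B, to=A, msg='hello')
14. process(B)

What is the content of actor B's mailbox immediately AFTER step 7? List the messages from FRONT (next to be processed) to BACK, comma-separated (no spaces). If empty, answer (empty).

After 1 (process(B)): A:[] B:[]
After 2 (process(B)): A:[] B:[]
After 3 (process(A)): A:[] B:[]
After 4 (send(from=A, to=B, msg='ping')): A:[] B:[ping]
After 5 (send(from=A, to=B, msg='req')): A:[] B:[ping,req]
After 6 (send(from=B, to=A, msg='data')): A:[data] B:[ping,req]
After 7 (process(B)): A:[data] B:[req]

req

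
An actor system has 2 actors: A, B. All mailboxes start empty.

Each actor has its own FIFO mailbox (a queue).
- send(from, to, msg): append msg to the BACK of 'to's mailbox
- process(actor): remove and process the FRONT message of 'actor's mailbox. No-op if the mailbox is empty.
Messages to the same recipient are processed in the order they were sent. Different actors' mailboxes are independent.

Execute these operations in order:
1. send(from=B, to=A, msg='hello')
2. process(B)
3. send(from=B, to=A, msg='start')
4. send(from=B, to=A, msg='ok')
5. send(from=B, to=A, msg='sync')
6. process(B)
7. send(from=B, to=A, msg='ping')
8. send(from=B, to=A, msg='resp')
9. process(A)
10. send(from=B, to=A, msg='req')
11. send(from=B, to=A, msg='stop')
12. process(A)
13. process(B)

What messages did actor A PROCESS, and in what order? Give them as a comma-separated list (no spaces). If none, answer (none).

After 1 (send(from=B, to=A, msg='hello')): A:[hello] B:[]
After 2 (process(B)): A:[hello] B:[]
After 3 (send(from=B, to=A, msg='start')): A:[hello,start] B:[]
After 4 (send(from=B, to=A, msg='ok')): A:[hello,start,ok] B:[]
After 5 (send(from=B, to=A, msg='sync')): A:[hello,start,ok,sync] B:[]
After 6 (process(B)): A:[hello,start,ok,sync] B:[]
After 7 (send(from=B, to=A, msg='ping')): A:[hello,start,ok,sync,ping] B:[]
After 8 (send(from=B, to=A, msg='resp')): A:[hello,start,ok,sync,ping,resp] B:[]
After 9 (process(A)): A:[start,ok,sync,ping,resp] B:[]
After 10 (send(from=B, to=A, msg='req')): A:[start,ok,sync,ping,resp,req] B:[]
After 11 (send(from=B, to=A, msg='stop')): A:[start,ok,sync,ping,resp,req,stop] B:[]
After 12 (process(A)): A:[ok,sync,ping,resp,req,stop] B:[]
After 13 (process(B)): A:[ok,sync,ping,resp,req,stop] B:[]

Answer: hello,start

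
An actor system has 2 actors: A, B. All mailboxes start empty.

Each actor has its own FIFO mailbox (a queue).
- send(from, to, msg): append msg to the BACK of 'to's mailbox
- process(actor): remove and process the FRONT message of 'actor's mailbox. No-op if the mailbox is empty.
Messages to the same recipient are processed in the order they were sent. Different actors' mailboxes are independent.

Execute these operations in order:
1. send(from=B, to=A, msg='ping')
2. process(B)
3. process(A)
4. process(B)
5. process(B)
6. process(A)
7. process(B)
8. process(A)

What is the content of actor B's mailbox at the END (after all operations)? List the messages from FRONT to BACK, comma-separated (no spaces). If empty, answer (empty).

After 1 (send(from=B, to=A, msg='ping')): A:[ping] B:[]
After 2 (process(B)): A:[ping] B:[]
After 3 (process(A)): A:[] B:[]
After 4 (process(B)): A:[] B:[]
After 5 (process(B)): A:[] B:[]
After 6 (process(A)): A:[] B:[]
After 7 (process(B)): A:[] B:[]
After 8 (process(A)): A:[] B:[]

Answer: (empty)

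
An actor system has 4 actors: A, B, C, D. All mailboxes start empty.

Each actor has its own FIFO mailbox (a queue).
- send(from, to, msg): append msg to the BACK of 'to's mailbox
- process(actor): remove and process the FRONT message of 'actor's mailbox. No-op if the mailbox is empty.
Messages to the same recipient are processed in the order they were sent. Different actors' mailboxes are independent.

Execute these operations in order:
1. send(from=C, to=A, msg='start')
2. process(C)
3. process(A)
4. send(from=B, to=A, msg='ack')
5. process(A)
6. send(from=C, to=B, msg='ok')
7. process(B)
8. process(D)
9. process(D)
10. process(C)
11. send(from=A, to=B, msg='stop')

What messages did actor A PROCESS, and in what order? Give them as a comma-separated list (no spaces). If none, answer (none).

After 1 (send(from=C, to=A, msg='start')): A:[start] B:[] C:[] D:[]
After 2 (process(C)): A:[start] B:[] C:[] D:[]
After 3 (process(A)): A:[] B:[] C:[] D:[]
After 4 (send(from=B, to=A, msg='ack')): A:[ack] B:[] C:[] D:[]
After 5 (process(A)): A:[] B:[] C:[] D:[]
After 6 (send(from=C, to=B, msg='ok')): A:[] B:[ok] C:[] D:[]
After 7 (process(B)): A:[] B:[] C:[] D:[]
After 8 (process(D)): A:[] B:[] C:[] D:[]
After 9 (process(D)): A:[] B:[] C:[] D:[]
After 10 (process(C)): A:[] B:[] C:[] D:[]
After 11 (send(from=A, to=B, msg='stop')): A:[] B:[stop] C:[] D:[]

Answer: start,ack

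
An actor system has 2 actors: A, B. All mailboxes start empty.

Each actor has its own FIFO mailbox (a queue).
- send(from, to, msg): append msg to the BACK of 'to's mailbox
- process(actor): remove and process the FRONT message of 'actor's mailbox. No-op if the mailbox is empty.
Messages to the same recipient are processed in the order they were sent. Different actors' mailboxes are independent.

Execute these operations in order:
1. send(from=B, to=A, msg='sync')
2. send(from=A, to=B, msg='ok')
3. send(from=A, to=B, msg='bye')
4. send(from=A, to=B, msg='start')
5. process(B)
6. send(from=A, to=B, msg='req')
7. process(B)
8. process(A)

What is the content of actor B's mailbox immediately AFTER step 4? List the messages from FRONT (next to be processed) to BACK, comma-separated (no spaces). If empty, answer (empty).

After 1 (send(from=B, to=A, msg='sync')): A:[sync] B:[]
After 2 (send(from=A, to=B, msg='ok')): A:[sync] B:[ok]
After 3 (send(from=A, to=B, msg='bye')): A:[sync] B:[ok,bye]
After 4 (send(from=A, to=B, msg='start')): A:[sync] B:[ok,bye,start]

ok,bye,start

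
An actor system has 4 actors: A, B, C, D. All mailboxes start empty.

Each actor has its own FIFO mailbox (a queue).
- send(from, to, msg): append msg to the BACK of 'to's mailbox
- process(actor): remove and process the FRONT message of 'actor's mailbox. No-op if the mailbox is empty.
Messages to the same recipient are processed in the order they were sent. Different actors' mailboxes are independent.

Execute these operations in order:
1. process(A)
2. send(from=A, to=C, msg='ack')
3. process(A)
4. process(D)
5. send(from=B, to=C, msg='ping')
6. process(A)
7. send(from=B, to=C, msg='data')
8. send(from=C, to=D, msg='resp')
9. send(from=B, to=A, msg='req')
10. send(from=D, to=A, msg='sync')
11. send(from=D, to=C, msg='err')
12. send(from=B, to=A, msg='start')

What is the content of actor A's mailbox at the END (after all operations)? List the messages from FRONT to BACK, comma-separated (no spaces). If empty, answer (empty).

Answer: req,sync,start

Derivation:
After 1 (process(A)): A:[] B:[] C:[] D:[]
After 2 (send(from=A, to=C, msg='ack')): A:[] B:[] C:[ack] D:[]
After 3 (process(A)): A:[] B:[] C:[ack] D:[]
After 4 (process(D)): A:[] B:[] C:[ack] D:[]
After 5 (send(from=B, to=C, msg='ping')): A:[] B:[] C:[ack,ping] D:[]
After 6 (process(A)): A:[] B:[] C:[ack,ping] D:[]
After 7 (send(from=B, to=C, msg='data')): A:[] B:[] C:[ack,ping,data] D:[]
After 8 (send(from=C, to=D, msg='resp')): A:[] B:[] C:[ack,ping,data] D:[resp]
After 9 (send(from=B, to=A, msg='req')): A:[req] B:[] C:[ack,ping,data] D:[resp]
After 10 (send(from=D, to=A, msg='sync')): A:[req,sync] B:[] C:[ack,ping,data] D:[resp]
After 11 (send(from=D, to=C, msg='err')): A:[req,sync] B:[] C:[ack,ping,data,err] D:[resp]
After 12 (send(from=B, to=A, msg='start')): A:[req,sync,start] B:[] C:[ack,ping,data,err] D:[resp]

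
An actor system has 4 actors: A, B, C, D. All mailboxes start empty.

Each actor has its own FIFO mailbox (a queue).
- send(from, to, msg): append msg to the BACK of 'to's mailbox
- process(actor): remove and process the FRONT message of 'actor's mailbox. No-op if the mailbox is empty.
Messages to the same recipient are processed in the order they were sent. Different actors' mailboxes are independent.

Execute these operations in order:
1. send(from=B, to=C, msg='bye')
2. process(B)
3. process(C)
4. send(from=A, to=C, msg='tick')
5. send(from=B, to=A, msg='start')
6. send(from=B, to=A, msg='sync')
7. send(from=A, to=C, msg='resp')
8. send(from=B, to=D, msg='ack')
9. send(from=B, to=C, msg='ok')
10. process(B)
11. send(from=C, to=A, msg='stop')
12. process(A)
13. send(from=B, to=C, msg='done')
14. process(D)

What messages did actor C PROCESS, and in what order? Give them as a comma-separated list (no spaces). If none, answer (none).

After 1 (send(from=B, to=C, msg='bye')): A:[] B:[] C:[bye] D:[]
After 2 (process(B)): A:[] B:[] C:[bye] D:[]
After 3 (process(C)): A:[] B:[] C:[] D:[]
After 4 (send(from=A, to=C, msg='tick')): A:[] B:[] C:[tick] D:[]
After 5 (send(from=B, to=A, msg='start')): A:[start] B:[] C:[tick] D:[]
After 6 (send(from=B, to=A, msg='sync')): A:[start,sync] B:[] C:[tick] D:[]
After 7 (send(from=A, to=C, msg='resp')): A:[start,sync] B:[] C:[tick,resp] D:[]
After 8 (send(from=B, to=D, msg='ack')): A:[start,sync] B:[] C:[tick,resp] D:[ack]
After 9 (send(from=B, to=C, msg='ok')): A:[start,sync] B:[] C:[tick,resp,ok] D:[ack]
After 10 (process(B)): A:[start,sync] B:[] C:[tick,resp,ok] D:[ack]
After 11 (send(from=C, to=A, msg='stop')): A:[start,sync,stop] B:[] C:[tick,resp,ok] D:[ack]
After 12 (process(A)): A:[sync,stop] B:[] C:[tick,resp,ok] D:[ack]
After 13 (send(from=B, to=C, msg='done')): A:[sync,stop] B:[] C:[tick,resp,ok,done] D:[ack]
After 14 (process(D)): A:[sync,stop] B:[] C:[tick,resp,ok,done] D:[]

Answer: bye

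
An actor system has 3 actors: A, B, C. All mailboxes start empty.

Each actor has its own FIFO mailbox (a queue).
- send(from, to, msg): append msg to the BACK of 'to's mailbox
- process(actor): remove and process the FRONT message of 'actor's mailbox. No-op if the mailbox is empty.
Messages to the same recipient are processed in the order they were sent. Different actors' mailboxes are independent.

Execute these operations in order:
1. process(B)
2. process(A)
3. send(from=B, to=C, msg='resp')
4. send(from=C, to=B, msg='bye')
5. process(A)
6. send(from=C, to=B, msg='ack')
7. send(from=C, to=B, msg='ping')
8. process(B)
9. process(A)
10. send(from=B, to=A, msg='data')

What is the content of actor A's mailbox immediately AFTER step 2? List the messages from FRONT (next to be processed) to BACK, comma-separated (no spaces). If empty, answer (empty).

After 1 (process(B)): A:[] B:[] C:[]
After 2 (process(A)): A:[] B:[] C:[]

(empty)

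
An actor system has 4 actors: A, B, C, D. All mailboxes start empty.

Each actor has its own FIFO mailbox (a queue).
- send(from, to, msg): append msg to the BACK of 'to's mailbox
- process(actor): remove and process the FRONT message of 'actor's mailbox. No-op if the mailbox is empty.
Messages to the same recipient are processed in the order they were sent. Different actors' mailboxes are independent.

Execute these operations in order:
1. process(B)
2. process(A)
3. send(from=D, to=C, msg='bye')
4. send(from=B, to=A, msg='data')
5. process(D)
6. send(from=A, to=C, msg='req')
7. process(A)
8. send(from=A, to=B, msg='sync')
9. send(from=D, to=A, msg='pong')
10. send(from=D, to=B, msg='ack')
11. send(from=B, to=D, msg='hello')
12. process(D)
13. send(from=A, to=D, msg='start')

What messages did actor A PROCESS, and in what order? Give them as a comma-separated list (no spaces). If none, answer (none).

After 1 (process(B)): A:[] B:[] C:[] D:[]
After 2 (process(A)): A:[] B:[] C:[] D:[]
After 3 (send(from=D, to=C, msg='bye')): A:[] B:[] C:[bye] D:[]
After 4 (send(from=B, to=A, msg='data')): A:[data] B:[] C:[bye] D:[]
After 5 (process(D)): A:[data] B:[] C:[bye] D:[]
After 6 (send(from=A, to=C, msg='req')): A:[data] B:[] C:[bye,req] D:[]
After 7 (process(A)): A:[] B:[] C:[bye,req] D:[]
After 8 (send(from=A, to=B, msg='sync')): A:[] B:[sync] C:[bye,req] D:[]
After 9 (send(from=D, to=A, msg='pong')): A:[pong] B:[sync] C:[bye,req] D:[]
After 10 (send(from=D, to=B, msg='ack')): A:[pong] B:[sync,ack] C:[bye,req] D:[]
After 11 (send(from=B, to=D, msg='hello')): A:[pong] B:[sync,ack] C:[bye,req] D:[hello]
After 12 (process(D)): A:[pong] B:[sync,ack] C:[bye,req] D:[]
After 13 (send(from=A, to=D, msg='start')): A:[pong] B:[sync,ack] C:[bye,req] D:[start]

Answer: data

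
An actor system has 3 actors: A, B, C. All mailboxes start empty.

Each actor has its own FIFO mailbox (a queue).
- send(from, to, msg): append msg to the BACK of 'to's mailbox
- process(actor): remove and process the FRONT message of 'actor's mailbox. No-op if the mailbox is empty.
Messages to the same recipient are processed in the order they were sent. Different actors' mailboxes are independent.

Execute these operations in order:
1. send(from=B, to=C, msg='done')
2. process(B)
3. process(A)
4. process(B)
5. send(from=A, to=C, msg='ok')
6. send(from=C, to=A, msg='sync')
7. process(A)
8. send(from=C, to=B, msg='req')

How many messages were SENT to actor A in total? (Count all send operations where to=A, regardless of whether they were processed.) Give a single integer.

Answer: 1

Derivation:
After 1 (send(from=B, to=C, msg='done')): A:[] B:[] C:[done]
After 2 (process(B)): A:[] B:[] C:[done]
After 3 (process(A)): A:[] B:[] C:[done]
After 4 (process(B)): A:[] B:[] C:[done]
After 5 (send(from=A, to=C, msg='ok')): A:[] B:[] C:[done,ok]
After 6 (send(from=C, to=A, msg='sync')): A:[sync] B:[] C:[done,ok]
After 7 (process(A)): A:[] B:[] C:[done,ok]
After 8 (send(from=C, to=B, msg='req')): A:[] B:[req] C:[done,ok]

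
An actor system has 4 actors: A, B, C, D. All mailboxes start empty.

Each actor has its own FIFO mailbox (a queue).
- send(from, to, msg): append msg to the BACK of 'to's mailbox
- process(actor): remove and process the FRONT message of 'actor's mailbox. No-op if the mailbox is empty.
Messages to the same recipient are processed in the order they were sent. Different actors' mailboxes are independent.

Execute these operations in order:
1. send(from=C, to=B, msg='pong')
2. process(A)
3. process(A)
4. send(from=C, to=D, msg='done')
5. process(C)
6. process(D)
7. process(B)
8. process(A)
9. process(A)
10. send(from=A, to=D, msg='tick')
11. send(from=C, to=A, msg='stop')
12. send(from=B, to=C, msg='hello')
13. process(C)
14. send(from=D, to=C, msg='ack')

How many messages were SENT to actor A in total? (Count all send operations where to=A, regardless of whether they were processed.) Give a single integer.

Answer: 1

Derivation:
After 1 (send(from=C, to=B, msg='pong')): A:[] B:[pong] C:[] D:[]
After 2 (process(A)): A:[] B:[pong] C:[] D:[]
After 3 (process(A)): A:[] B:[pong] C:[] D:[]
After 4 (send(from=C, to=D, msg='done')): A:[] B:[pong] C:[] D:[done]
After 5 (process(C)): A:[] B:[pong] C:[] D:[done]
After 6 (process(D)): A:[] B:[pong] C:[] D:[]
After 7 (process(B)): A:[] B:[] C:[] D:[]
After 8 (process(A)): A:[] B:[] C:[] D:[]
After 9 (process(A)): A:[] B:[] C:[] D:[]
After 10 (send(from=A, to=D, msg='tick')): A:[] B:[] C:[] D:[tick]
After 11 (send(from=C, to=A, msg='stop')): A:[stop] B:[] C:[] D:[tick]
After 12 (send(from=B, to=C, msg='hello')): A:[stop] B:[] C:[hello] D:[tick]
After 13 (process(C)): A:[stop] B:[] C:[] D:[tick]
After 14 (send(from=D, to=C, msg='ack')): A:[stop] B:[] C:[ack] D:[tick]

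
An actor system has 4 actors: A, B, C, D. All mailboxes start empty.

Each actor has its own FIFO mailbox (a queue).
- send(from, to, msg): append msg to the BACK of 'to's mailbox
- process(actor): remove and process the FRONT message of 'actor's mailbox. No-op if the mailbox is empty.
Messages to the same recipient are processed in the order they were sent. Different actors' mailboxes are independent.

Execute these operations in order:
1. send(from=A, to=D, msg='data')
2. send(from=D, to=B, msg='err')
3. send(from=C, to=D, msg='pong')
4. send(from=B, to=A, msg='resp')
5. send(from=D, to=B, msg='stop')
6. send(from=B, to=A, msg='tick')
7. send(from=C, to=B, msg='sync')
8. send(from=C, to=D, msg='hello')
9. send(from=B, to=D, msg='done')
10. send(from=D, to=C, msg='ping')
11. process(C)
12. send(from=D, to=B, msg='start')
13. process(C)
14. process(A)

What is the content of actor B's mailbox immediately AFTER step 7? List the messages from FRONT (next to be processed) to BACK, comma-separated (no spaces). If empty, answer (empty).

After 1 (send(from=A, to=D, msg='data')): A:[] B:[] C:[] D:[data]
After 2 (send(from=D, to=B, msg='err')): A:[] B:[err] C:[] D:[data]
After 3 (send(from=C, to=D, msg='pong')): A:[] B:[err] C:[] D:[data,pong]
After 4 (send(from=B, to=A, msg='resp')): A:[resp] B:[err] C:[] D:[data,pong]
After 5 (send(from=D, to=B, msg='stop')): A:[resp] B:[err,stop] C:[] D:[data,pong]
After 6 (send(from=B, to=A, msg='tick')): A:[resp,tick] B:[err,stop] C:[] D:[data,pong]
After 7 (send(from=C, to=B, msg='sync')): A:[resp,tick] B:[err,stop,sync] C:[] D:[data,pong]

err,stop,sync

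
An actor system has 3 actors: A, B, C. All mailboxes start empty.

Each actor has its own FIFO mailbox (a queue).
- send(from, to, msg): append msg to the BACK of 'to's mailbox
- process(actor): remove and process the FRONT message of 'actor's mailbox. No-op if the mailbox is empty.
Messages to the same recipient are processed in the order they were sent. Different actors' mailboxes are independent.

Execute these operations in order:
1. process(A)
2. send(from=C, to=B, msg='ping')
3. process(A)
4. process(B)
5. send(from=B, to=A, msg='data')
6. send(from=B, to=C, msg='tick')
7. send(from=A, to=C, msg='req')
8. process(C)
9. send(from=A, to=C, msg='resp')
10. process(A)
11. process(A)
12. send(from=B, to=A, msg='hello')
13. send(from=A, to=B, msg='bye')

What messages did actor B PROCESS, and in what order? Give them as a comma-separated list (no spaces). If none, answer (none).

After 1 (process(A)): A:[] B:[] C:[]
After 2 (send(from=C, to=B, msg='ping')): A:[] B:[ping] C:[]
After 3 (process(A)): A:[] B:[ping] C:[]
After 4 (process(B)): A:[] B:[] C:[]
After 5 (send(from=B, to=A, msg='data')): A:[data] B:[] C:[]
After 6 (send(from=B, to=C, msg='tick')): A:[data] B:[] C:[tick]
After 7 (send(from=A, to=C, msg='req')): A:[data] B:[] C:[tick,req]
After 8 (process(C)): A:[data] B:[] C:[req]
After 9 (send(from=A, to=C, msg='resp')): A:[data] B:[] C:[req,resp]
After 10 (process(A)): A:[] B:[] C:[req,resp]
After 11 (process(A)): A:[] B:[] C:[req,resp]
After 12 (send(from=B, to=A, msg='hello')): A:[hello] B:[] C:[req,resp]
After 13 (send(from=A, to=B, msg='bye')): A:[hello] B:[bye] C:[req,resp]

Answer: ping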